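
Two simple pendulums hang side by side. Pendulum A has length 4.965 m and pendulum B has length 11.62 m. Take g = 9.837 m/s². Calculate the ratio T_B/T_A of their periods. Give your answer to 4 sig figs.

1.530

T ∝ √L, so T_B/T_A = √(L_B/L_A) = √(11.62/4.965) = 1.530.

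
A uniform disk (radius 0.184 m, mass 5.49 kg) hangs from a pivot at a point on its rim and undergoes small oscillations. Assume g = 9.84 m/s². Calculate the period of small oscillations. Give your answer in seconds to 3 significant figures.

I_cm = ½mr² = 0.09293 kg·m². The pivot is at distance d = 0.184 m from the centre of mass.
By the parallel-axis theorem, I = I_cm + md² = 0.09293 + 0.1859 = 0.2788 kg·m².
T = 2π√(I/(mgd)) = 2π√(0.2788/(5.49 × 9.84 × 0.184)) = 1.05 s.

1.05 s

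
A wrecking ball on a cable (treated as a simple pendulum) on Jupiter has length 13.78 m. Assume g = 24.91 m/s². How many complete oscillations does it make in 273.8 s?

58

T = 2π√(L/g) = 2π√(13.78/24.91) = 4.6732 s.
Number of complete oscillations = ⌊273.8/4.6732⌋ = ⌊58.589⌋ = 58.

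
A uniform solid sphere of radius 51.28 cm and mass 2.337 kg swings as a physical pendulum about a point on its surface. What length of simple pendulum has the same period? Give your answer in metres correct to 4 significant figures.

The equivalent simple-pendulum length is L_eq = I/(md), where I is about the pivot and d = 0.51280 m.
I_cm = (2/5)mR² = 0.24582 kg·m², so I = I_cm + md² = 0.24582 + 0.61455 = 0.86037 kg·m².
L_eq = 0.86037/(2.337 × 0.51280) = 0.7179 m.

0.7179 m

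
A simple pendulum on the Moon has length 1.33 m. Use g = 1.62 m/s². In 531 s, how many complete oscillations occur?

93

T = 2π√(L/g) = 2π√(1.33/1.62) = 5.693 s.
Number of complete oscillations = ⌊531/5.693⌋ = ⌊93.27⌋ = 93.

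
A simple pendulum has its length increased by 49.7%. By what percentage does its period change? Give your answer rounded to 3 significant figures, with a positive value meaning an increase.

T ∝ √L, so T'/T = √(1.497) = 1.224.
Percentage change in T = (1.224 − 1) × 100% = 22.4%.

22.4%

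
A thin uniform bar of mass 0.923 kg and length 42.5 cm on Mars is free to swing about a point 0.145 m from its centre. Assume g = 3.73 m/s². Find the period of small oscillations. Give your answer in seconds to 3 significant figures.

For a physical pendulum T = 2π√(I/(mgd)), with d = 0.1450 m from pivot to centre of mass.
I_cm = mL²/12 = 0.923 × 0.425²/12 = 0.01389 kg·m²; I = I_cm + md² = 0.01389 + 0.923 × 0.1450² = 0.03330 kg·m².
T = 2π√(0.03330/(0.923 × 3.73 × 0.1450)) = 1.62 s.

1.62 s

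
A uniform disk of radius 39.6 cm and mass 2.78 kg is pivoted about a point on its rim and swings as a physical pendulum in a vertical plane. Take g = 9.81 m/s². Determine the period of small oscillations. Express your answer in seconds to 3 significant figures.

I_cm = ½mr² = 0.2180 kg·m². The pivot is at distance d = 0.396 m from the centre of mass.
By the parallel-axis theorem, I = I_cm + md² = 0.2180 + 0.4359 = 0.6539 kg·m².
T = 2π√(I/(mgd)) = 2π√(0.6539/(2.78 × 9.81 × 0.396)) = 1.55 s.

1.55 s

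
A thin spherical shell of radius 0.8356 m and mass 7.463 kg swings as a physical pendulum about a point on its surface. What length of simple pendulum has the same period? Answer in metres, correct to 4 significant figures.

1.393 m

The equivalent simple-pendulum length is L_eq = I/(md), where I is about the pivot and d = 0.83560 m.
I_cm = (2/3)mR² = 3.4739 kg·m², so I = I_cm + md² = 3.4739 + 5.2109 = 8.6848 kg·m².
L_eq = 8.6848/(7.463 × 0.83560) = 1.393 m.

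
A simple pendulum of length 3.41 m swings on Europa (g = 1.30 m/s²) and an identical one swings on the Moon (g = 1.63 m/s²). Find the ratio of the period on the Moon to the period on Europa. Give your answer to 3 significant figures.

0.893

T ∝ 1/√g, so T₂/T₁ = √(g₁/g₂) = √(1.30/1.63) = 0.893.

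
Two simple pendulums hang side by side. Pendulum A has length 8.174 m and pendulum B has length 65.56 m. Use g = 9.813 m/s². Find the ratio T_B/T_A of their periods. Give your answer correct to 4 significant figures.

2.832

T ∝ √L, so T_B/T_A = √(L_B/L_A) = √(65.56/8.174) = 2.832.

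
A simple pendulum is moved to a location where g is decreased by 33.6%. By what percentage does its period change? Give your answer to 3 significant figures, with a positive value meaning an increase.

22.7%

T ∝ 1/√g, so T'/T = 1/√(0.6640) = 1.227.
Percentage change in T = (1.227 − 1) × 100% = 22.7%.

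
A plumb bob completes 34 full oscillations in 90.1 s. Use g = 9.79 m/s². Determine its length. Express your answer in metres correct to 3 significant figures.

T = 90.1/34 = 2.650 s.
From T = 2π√(L/g), L = gT²/(4π²) = 9.79 × 2.650²/(4π²) = 1.74 m.

1.74 m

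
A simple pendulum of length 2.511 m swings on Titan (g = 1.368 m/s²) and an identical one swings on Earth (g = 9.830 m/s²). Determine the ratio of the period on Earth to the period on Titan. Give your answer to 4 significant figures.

T ∝ 1/√g, so T₂/T₁ = √(g₁/g₂) = √(1.368/9.830) = 0.3730.

0.3730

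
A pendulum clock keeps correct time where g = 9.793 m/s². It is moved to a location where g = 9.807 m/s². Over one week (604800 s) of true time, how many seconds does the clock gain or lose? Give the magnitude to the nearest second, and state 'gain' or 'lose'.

The clock's period scales as T ∝ 1/√g, so T'/T = √(9.793/9.807) = 0.999286.
In 604800 s of true time the clock registers 604800/0.999286 = 605232.2 s, so it gains 432 s.

gain 432 s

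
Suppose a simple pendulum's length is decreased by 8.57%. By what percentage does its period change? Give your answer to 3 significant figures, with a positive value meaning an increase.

T ∝ √L, so T'/T = √(0.9143) = 0.9562.
Percentage change in T = (0.9562 − 1) × 100% = -4.38%.

-4.38%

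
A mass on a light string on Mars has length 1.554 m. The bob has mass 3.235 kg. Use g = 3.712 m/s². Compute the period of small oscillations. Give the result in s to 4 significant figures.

T = 2π√(L/g) = 2π√(1.554/3.712) = 2π × 0.64703 = 4.065 s.

4.065 s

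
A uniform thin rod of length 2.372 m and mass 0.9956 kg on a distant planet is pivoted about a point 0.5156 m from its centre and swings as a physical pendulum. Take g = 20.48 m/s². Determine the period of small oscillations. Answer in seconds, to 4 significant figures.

1.657 s

For a physical pendulum T = 2π√(I/(mgd)), with d = 0.51560 m from pivot to centre of mass.
I_cm = mL²/12 = 0.9956 × 2.372²/12 = 0.46680 kg·m²; I = I_cm + md² = 0.46680 + 0.9956 × 0.51560² = 0.73148 kg·m².
T = 2π√(0.73148/(0.9956 × 20.48 × 0.51560)) = 1.657 s.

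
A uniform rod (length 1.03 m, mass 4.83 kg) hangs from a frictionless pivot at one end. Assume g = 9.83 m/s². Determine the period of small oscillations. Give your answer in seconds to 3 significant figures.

For a physical pendulum T = 2π√(I/(mgd)), with d = 0.5150 m from pivot to centre of mass.
I_cm = mL²/12 = 4.83 × 1.03²/12 = 0.4270 kg·m²; I = I_cm + md² = 0.4270 + 4.83 × 0.5150² = 1.708 kg·m².
T = 2π√(1.708/(4.83 × 9.83 × 0.5150)) = 1.66 s.

1.66 s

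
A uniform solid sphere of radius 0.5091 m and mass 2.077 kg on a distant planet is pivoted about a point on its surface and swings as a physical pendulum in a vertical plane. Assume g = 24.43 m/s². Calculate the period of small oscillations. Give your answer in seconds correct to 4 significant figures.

1.073 s

I_cm = (2/5)mr² = 0.21533 kg·m². The pivot is at distance d = 0.5091 m from the centre of mass.
By the parallel-axis theorem, I = I_cm + md² = 0.21533 + 0.53832 = 0.75365 kg·m².
T = 2π√(I/(mgd)) = 2π√(0.75365/(2.077 × 24.43 × 0.5091)) = 1.073 s.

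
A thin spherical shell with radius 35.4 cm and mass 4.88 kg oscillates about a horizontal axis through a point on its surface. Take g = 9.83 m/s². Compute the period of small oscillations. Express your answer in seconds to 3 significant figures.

I_cm = (2/3)mr² = 0.4077 kg·m². The pivot is at distance d = 0.354 m from the centre of mass.
By the parallel-axis theorem, I = I_cm + md² = 0.4077 + 0.6115 = 1.019 kg·m².
T = 2π√(I/(mgd)) = 2π√(1.019/(4.88 × 9.83 × 0.354)) = 1.54 s.

1.54 s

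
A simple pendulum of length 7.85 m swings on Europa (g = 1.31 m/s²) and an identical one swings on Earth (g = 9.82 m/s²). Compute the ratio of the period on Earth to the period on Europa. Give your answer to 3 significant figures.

T ∝ 1/√g, so T₂/T₁ = √(g₁/g₂) = √(1.31/9.82) = 0.365.

0.365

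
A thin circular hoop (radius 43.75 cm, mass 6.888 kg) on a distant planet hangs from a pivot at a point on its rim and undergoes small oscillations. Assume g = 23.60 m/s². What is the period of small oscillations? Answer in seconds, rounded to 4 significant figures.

I_cm = mr² = 1.3184 kg·m². The pivot is at distance d = 0.4375 m from the centre of mass.
By the parallel-axis theorem, I = I_cm + md² = 1.3184 + 1.3184 = 2.6368 kg·m².
T = 2π√(I/(mgd)) = 2π√(2.6368/(6.888 × 23.60 × 0.4375)) = 1.210 s.

1.210 s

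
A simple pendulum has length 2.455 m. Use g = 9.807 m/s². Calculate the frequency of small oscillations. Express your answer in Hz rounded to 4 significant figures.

T = 2π√(L/g) = 2π√(2.455/9.807) = 3.1437 s, so f = 1/T = 0.3181 Hz.

0.3181 Hz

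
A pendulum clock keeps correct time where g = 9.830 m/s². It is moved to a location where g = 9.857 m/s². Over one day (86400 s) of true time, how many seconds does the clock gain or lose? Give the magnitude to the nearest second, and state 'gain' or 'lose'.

The clock's period scales as T ∝ 1/√g, so T'/T = √(9.830/9.857) = 0.998629.
In 86400 s of true time the clock registers 86400/0.998629 = 86518.6 s, so it gains 119 s.

gain 119 s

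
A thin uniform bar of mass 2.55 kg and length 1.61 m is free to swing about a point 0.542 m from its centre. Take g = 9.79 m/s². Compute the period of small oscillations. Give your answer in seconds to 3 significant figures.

For a physical pendulum T = 2π√(I/(mgd)), with d = 0.5420 m from pivot to centre of mass.
I_cm = mL²/12 = 2.55 × 1.61²/12 = 0.5508 kg·m²; I = I_cm + md² = 0.5508 + 2.55 × 0.5420² = 1.300 kg·m².
T = 2π√(1.300/(2.55 × 9.79 × 0.5420)) = 1.95 s.

1.95 s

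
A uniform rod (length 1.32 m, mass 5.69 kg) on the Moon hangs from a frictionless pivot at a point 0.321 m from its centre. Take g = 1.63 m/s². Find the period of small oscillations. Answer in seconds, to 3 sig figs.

For a physical pendulum T = 2π√(I/(mgd)), with d = 0.3210 m from pivot to centre of mass.
I_cm = mL²/12 = 5.69 × 1.32²/12 = 0.8262 kg·m²; I = I_cm + md² = 0.8262 + 5.69 × 0.3210² = 1.412 kg·m².
T = 2π√(1.412/(5.69 × 1.63 × 0.3210)) = 4.33 s.

4.33 s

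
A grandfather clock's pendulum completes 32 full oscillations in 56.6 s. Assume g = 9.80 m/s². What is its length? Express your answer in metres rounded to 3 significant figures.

T = 56.6/32 = 1.769 s.
From T = 2π√(L/g), L = gT²/(4π²) = 9.80 × 1.769²/(4π²) = 0.777 m.

0.777 m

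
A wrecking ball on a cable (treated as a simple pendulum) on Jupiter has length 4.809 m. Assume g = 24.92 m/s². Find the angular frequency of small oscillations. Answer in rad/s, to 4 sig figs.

ω = √(g/L) = √(24.92/4.809) = 2.276 rad/s.

2.276 rad/s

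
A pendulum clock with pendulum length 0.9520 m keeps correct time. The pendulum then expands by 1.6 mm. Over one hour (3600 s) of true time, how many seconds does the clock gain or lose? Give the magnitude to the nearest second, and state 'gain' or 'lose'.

T ∝ √L, so T'/T = √(0.95360/0.9520) = 1.00084.
In 3600 s of true time the clock registers 3600/1.00084 = 3597.0 s, so it loses 3 s.

lose 3 s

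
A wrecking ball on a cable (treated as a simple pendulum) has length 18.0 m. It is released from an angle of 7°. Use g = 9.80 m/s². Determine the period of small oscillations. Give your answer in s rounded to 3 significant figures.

T = 2π√(L/g) = 2π√(18.0/9.80) = 2π × 1.355 = 8.52 s.

8.52 s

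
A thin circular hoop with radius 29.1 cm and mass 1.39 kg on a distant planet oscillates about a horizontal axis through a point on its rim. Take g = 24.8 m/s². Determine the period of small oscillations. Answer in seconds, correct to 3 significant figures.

0.963 s

I_cm = mr² = 0.1177 kg·m². The pivot is at distance d = 0.291 m from the centre of mass.
By the parallel-axis theorem, I = I_cm + md² = 0.1177 + 0.1177 = 0.2354 kg·m².
T = 2π√(I/(mgd)) = 2π√(0.2354/(1.39 × 24.8 × 0.291)) = 0.963 s.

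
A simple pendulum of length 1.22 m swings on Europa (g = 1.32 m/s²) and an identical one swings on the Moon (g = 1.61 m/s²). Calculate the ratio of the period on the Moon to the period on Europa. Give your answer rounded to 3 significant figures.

0.905

T ∝ 1/√g, so T₂/T₁ = √(g₁/g₂) = √(1.32/1.61) = 0.905.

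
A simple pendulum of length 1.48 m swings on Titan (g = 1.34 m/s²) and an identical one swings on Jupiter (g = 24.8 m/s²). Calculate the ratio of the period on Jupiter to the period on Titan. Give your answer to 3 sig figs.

0.232

T ∝ 1/√g, so T₂/T₁ = √(g₁/g₂) = √(1.34/24.8) = 0.232.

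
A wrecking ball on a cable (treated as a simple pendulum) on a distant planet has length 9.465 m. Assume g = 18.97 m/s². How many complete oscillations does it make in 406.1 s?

T = 2π√(L/g) = 2π√(9.465/18.97) = 4.4382 s.
Number of complete oscillations = ⌊406.1/4.4382⌋ = ⌊91.501⌋ = 91.

91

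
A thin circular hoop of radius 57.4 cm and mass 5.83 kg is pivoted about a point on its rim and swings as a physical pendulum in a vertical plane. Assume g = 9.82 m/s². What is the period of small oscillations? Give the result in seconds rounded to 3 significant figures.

I_cm = mr² = 1.921 kg·m². The pivot is at distance d = 0.574 m from the centre of mass.
By the parallel-axis theorem, I = I_cm + md² = 1.921 + 1.921 = 3.842 kg·m².
T = 2π√(I/(mgd)) = 2π√(3.842/(5.83 × 9.82 × 0.574)) = 2.15 s.

2.15 s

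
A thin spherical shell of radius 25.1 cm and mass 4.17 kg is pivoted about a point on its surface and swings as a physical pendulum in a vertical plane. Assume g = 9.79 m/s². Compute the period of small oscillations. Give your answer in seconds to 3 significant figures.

1.30 s

I_cm = (2/3)mr² = 0.1751 kg·m². The pivot is at distance d = 0.251 m from the centre of mass.
By the parallel-axis theorem, I = I_cm + md² = 0.1751 + 0.2627 = 0.4379 kg·m².
T = 2π√(I/(mgd)) = 2π√(0.4379/(4.17 × 9.79 × 0.251)) = 1.30 s.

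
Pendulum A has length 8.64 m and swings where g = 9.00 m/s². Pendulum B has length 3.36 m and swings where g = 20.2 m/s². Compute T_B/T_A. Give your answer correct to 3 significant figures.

0.416

T = 2π√(L/g), so T_B/T_A = √((L_B/g_B)/(L_A/g_A)) = √((3.36/20.2)/(8.64/9.00)) = 0.416.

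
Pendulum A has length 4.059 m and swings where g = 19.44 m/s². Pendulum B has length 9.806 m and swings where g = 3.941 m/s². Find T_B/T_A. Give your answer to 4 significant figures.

T = 2π√(L/g), so T_B/T_A = √((L_B/g_B)/(L_A/g_A)) = √((9.806/3.941)/(4.059/19.44)) = 3.452.

3.452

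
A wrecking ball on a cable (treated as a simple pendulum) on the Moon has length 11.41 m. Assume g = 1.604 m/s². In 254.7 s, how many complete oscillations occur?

T = 2π√(L/g) = 2π√(11.41/1.604) = 16.758 s.
Number of complete oscillations = ⌊254.7/16.758⌋ = ⌊15.199⌋ = 15.

15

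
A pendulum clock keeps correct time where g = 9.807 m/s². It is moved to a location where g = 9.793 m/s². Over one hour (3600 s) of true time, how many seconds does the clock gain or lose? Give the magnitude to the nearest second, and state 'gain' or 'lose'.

lose 3 s

The clock's period scales as T ∝ 1/√g, so T'/T = √(9.807/9.793) = 1.00071.
In 3600 s of true time the clock registers 3600/1.00071 = 3597.4 s, so it loses 3 s.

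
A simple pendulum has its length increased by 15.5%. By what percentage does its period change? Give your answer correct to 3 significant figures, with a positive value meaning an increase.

7.47%

T ∝ √L, so T'/T = √(1.155) = 1.075.
Percentage change in T = (1.075 − 1) × 100% = 7.47%.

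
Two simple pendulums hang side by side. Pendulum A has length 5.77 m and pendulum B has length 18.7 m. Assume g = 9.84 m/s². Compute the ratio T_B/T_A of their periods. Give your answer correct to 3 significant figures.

T ∝ √L, so T_B/T_A = √(L_B/L_A) = √(18.7/5.77) = 1.80.

1.80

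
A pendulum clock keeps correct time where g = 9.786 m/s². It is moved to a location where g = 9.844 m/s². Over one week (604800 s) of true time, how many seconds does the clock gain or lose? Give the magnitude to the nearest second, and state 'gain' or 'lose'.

gain 1790 s

The clock's period scales as T ∝ 1/√g, so T'/T = √(9.786/9.844) = 0.997050.
In 604800 s of true time the clock registers 604800/0.997050 = 606589.6 s, so it gains 1790 s.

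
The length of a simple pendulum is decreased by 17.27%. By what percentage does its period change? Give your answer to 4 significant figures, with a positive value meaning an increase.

T ∝ √L, so T'/T = √(0.82730) = 0.90956.
Percentage change in T = (0.90956 − 1) × 100% = -9.044%.

-9.044%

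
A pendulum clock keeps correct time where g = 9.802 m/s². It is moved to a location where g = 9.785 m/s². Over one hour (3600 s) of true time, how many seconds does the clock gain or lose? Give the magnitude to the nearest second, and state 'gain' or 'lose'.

lose 3 s

The clock's period scales as T ∝ 1/√g, so T'/T = √(9.802/9.785) = 1.00087.
In 3600 s of true time the clock registers 3600/1.00087 = 3596.9 s, so it loses 3 s.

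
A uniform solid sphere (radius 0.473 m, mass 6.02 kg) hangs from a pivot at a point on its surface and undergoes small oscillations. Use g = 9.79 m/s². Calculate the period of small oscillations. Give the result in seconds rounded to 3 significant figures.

I_cm = (2/5)mr² = 0.5387 kg·m². The pivot is at distance d = 0.473 m from the centre of mass.
By the parallel-axis theorem, I = I_cm + md² = 0.5387 + 1.347 = 1.886 kg·m².
T = 2π√(I/(mgd)) = 2π√(1.886/(6.02 × 9.79 × 0.473)) = 1.63 s.

1.63 s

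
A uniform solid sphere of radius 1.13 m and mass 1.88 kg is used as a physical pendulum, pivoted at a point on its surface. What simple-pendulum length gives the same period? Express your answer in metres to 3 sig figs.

The equivalent simple-pendulum length is L_eq = I/(md), where I is about the pivot and d = 1.130 m.
I_cm = (2/5)mR² = 0.9602 kg·m², so I = I_cm + md² = 0.9602 + 2.401 = 3.361 kg·m².
L_eq = 3.361/(1.88 × 1.130) = 1.58 m.

1.58 m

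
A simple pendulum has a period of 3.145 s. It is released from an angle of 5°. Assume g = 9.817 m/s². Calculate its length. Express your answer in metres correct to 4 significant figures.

2.460 m

From T = 2π√(L/g), L = gT²/(4π²) = 9.817 × 3.1450²/(4π²) = 2.460 m.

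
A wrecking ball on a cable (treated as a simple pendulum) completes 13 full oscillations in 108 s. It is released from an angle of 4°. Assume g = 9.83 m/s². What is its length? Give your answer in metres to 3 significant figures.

17.2 m

T = 108/13 = 8.308 s.
From T = 2π√(L/g), L = gT²/(4π²) = 9.83 × 8.308²/(4π²) = 17.2 m.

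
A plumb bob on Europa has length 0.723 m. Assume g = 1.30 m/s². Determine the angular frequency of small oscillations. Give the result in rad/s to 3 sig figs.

1.34 rad/s

ω = √(g/L) = √(1.30/0.723) = 1.34 rad/s.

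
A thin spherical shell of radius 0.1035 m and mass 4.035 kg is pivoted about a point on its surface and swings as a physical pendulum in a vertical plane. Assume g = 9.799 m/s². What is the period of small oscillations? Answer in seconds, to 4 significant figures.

I_cm = (2/3)mr² = 0.028816 kg·m². The pivot is at distance d = 0.1035 m from the centre of mass.
By the parallel-axis theorem, I = I_cm + md² = 0.028816 + 0.043224 = 0.072040 kg·m².
T = 2π√(I/(mgd)) = 2π√(0.072040/(4.035 × 9.799 × 0.1035)) = 0.8336 s.

0.8336 s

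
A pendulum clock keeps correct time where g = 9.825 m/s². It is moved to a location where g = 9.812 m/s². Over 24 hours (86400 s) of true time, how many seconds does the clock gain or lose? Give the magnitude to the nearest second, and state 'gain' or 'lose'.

lose 57 s

The clock's period scales as T ∝ 1/√g, so T'/T = √(9.825/9.812) = 1.00066.
In 86400 s of true time the clock registers 86400/1.00066 = 86342.8 s, so it loses 57 s.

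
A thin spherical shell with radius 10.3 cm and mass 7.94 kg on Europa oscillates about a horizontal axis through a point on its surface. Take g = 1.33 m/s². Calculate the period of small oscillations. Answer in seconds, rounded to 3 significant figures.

2.26 s

I_cm = (2/3)mr² = 0.05616 kg·m². The pivot is at distance d = 0.103 m from the centre of mass.
By the parallel-axis theorem, I = I_cm + md² = 0.05616 + 0.08424 = 0.1404 kg·m².
T = 2π√(I/(mgd)) = 2π√(0.1404/(7.94 × 1.33 × 0.103)) = 2.26 s.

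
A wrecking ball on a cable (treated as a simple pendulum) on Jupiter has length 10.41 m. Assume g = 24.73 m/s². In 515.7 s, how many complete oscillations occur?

T = 2π√(L/g) = 2π√(10.41/24.73) = 4.0766 s.
Number of complete oscillations = ⌊515.7/4.0766⌋ = ⌊126.50⌋ = 126.

126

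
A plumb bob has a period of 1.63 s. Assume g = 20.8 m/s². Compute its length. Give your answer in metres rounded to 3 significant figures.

From T = 2π√(L/g), L = gT²/(4π²) = 20.8 × 1.630²/(4π²) = 1.40 m.

1.40 m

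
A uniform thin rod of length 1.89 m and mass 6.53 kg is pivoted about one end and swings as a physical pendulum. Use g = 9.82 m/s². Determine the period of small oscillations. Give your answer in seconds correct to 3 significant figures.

2.25 s

For a physical pendulum T = 2π√(I/(mgd)), with d = 0.9450 m from pivot to centre of mass.
I_cm = mL²/12 = 6.53 × 1.89²/12 = 1.944 kg·m²; I = I_cm + md² = 1.944 + 6.53 × 0.9450² = 7.775 kg·m².
T = 2π√(7.775/(6.53 × 9.82 × 0.9450)) = 2.25 s.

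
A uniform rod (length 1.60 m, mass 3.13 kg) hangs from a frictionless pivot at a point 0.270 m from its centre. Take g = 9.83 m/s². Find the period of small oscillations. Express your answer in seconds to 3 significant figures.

2.06 s

For a physical pendulum T = 2π√(I/(mgd)), with d = 0.2700 m from pivot to centre of mass.
I_cm = mL²/12 = 3.13 × 1.60²/12 = 0.6677 kg·m²; I = I_cm + md² = 0.6677 + 3.13 × 0.2700² = 0.8959 kg·m².
T = 2π√(0.8959/(3.13 × 9.83 × 0.2700)) = 2.06 s.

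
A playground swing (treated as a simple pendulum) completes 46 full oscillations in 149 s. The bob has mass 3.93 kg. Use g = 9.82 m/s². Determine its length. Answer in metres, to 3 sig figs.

T = 149/46 = 3.239 s.
From T = 2π√(L/g), L = gT²/(4π²) = 9.82 × 3.239²/(4π²) = 2.61 m.

2.61 m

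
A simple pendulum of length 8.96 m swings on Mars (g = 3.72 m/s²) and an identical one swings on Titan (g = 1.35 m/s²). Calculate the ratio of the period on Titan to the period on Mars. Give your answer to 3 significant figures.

1.66

T ∝ 1/√g, so T₂/T₁ = √(g₁/g₂) = √(3.72/1.35) = 1.66.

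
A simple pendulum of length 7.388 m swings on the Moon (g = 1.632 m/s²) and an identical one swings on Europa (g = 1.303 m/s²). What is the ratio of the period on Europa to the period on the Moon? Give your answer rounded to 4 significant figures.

1.119

T ∝ 1/√g, so T₂/T₁ = √(g₁/g₂) = √(1.632/1.303) = 1.119.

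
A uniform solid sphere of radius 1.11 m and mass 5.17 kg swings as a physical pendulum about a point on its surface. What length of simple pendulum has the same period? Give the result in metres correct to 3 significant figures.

1.55 m

The equivalent simple-pendulum length is L_eq = I/(md), where I is about the pivot and d = 1.110 m.
I_cm = (2/5)mR² = 2.548 kg·m², so I = I_cm + md² = 2.548 + 6.370 = 8.918 kg·m².
L_eq = 8.918/(5.17 × 1.110) = 1.55 m.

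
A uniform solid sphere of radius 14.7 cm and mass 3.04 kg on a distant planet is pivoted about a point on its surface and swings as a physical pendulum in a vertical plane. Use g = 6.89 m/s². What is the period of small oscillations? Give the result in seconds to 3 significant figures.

I_cm = (2/5)mr² = 0.02628 kg·m². The pivot is at distance d = 0.147 m from the centre of mass.
By the parallel-axis theorem, I = I_cm + md² = 0.02628 + 0.06569 = 0.09197 kg·m².
T = 2π√(I/(mgd)) = 2π√(0.09197/(3.04 × 6.89 × 0.147)) = 1.09 s.

1.09 s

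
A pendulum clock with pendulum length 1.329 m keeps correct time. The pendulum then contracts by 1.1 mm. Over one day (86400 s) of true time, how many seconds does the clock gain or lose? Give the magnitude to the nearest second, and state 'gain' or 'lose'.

gain 36 s

T ∝ √L, so T'/T = √(1.32790/1.329) = 0.999586.
In 86400 s of true time the clock registers 86400/0.999586 = 86435.8 s, so it gains 36 s.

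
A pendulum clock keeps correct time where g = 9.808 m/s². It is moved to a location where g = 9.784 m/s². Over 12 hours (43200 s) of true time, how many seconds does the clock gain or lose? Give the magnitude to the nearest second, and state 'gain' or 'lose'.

The clock's period scales as T ∝ 1/√g, so T'/T = √(9.808/9.784) = 1.00123.
In 43200 s of true time the clock registers 43200/1.00123 = 43147.1 s, so it loses 53 s.

lose 53 s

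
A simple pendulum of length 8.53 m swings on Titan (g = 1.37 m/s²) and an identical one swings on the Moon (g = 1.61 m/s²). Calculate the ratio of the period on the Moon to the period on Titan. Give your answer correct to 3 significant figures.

0.922

T ∝ 1/√g, so T₂/T₁ = √(g₁/g₂) = √(1.37/1.61) = 0.922.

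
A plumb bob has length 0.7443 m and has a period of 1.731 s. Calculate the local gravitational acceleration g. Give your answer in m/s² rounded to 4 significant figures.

From T = 2π√(L/g), g = 4π²L/T² = 4π² × 0.7443/1.7310² = 9.806 m/s².

9.806 m/s²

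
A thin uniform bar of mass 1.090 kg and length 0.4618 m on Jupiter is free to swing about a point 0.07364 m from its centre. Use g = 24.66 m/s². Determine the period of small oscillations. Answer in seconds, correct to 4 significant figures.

0.7101 s

For a physical pendulum T = 2π√(I/(mgd)), with d = 0.073640 m from pivot to centre of mass.
I_cm = mL²/12 = 1.090 × 0.4618²/12 = 0.019371 kg·m²; I = I_cm + md² = 0.019371 + 1.090 × 0.073640² = 0.025282 kg·m².
T = 2π√(0.025282/(1.090 × 24.66 × 0.073640)) = 0.7101 s.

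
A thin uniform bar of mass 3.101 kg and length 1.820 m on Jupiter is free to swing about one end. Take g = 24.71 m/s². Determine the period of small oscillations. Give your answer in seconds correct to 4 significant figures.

1.392 s

For a physical pendulum T = 2π√(I/(mgd)), with d = 0.91000 m from pivot to centre of mass.
I_cm = mL²/12 = 3.101 × 1.820²/12 = 0.85598 kg·m²; I = I_cm + md² = 0.85598 + 3.101 × 0.91000² = 3.4239 kg·m².
T = 2π√(3.4239/(3.101 × 24.71 × 0.91000)) = 1.392 s.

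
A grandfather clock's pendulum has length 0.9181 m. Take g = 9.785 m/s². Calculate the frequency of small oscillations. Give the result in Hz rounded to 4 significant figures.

T = 2π√(L/g) = 2π√(0.9181/9.785) = 1.9246 s, so f = 1/T = 0.5196 Hz.

0.5196 Hz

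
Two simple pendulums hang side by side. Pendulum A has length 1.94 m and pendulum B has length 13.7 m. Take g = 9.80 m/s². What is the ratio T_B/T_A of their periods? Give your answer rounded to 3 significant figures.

T ∝ √L, so T_B/T_A = √(L_B/L_A) = √(13.7/1.94) = 2.66.

2.66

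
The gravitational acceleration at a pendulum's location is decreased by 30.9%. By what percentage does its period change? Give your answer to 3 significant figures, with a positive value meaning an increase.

20.3%

T ∝ 1/√g, so T'/T = 1/√(0.6910) = 1.203.
Percentage change in T = (1.203 − 1) × 100% = 20.3%.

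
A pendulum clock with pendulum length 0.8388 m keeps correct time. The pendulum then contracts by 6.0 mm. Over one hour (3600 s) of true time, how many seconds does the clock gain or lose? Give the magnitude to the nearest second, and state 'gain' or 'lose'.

gain 13 s

T ∝ √L, so T'/T = √(0.83280/0.8388) = 0.996417.
In 3600 s of true time the clock registers 3600/0.996417 = 3612.9 s, so it gains 13 s.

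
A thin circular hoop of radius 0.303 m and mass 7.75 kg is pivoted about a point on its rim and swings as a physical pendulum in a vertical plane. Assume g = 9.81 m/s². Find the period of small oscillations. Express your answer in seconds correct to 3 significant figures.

1.56 s

I_cm = mr² = 0.7115 kg·m². The pivot is at distance d = 0.303 m from the centre of mass.
By the parallel-axis theorem, I = I_cm + md² = 0.7115 + 0.7115 = 1.423 kg·m².
T = 2π√(I/(mgd)) = 2π√(1.423/(7.75 × 9.81 × 0.303)) = 1.56 s.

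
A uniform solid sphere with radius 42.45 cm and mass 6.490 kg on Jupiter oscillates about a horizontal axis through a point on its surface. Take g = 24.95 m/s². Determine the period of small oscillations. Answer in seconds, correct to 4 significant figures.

I_cm = (2/5)mr² = 0.46780 kg·m². The pivot is at distance d = 0.4245 m from the centre of mass.
By the parallel-axis theorem, I = I_cm + md² = 0.46780 + 1.1695 = 1.6373 kg·m².
T = 2π√(I/(mgd)) = 2π√(1.6373/(6.490 × 24.95 × 0.4245)) = 0.9697 s.

0.9697 s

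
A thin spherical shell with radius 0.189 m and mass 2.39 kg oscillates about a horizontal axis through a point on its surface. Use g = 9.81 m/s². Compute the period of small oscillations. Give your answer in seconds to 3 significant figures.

1.13 s

I_cm = (2/3)mr² = 0.05692 kg·m². The pivot is at distance d = 0.189 m from the centre of mass.
By the parallel-axis theorem, I = I_cm + md² = 0.05692 + 0.08537 = 0.1423 kg·m².
T = 2π√(I/(mgd)) = 2π√(0.1423/(2.39 × 9.81 × 0.189)) = 1.13 s.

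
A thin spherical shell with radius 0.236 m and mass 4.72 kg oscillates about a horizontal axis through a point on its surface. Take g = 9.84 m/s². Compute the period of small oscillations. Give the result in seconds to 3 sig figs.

1.26 s

I_cm = (2/3)mr² = 0.1753 kg·m². The pivot is at distance d = 0.236 m from the centre of mass.
By the parallel-axis theorem, I = I_cm + md² = 0.1753 + 0.2629 = 0.4381 kg·m².
T = 2π√(I/(mgd)) = 2π√(0.4381/(4.72 × 9.84 × 0.236)) = 1.26 s.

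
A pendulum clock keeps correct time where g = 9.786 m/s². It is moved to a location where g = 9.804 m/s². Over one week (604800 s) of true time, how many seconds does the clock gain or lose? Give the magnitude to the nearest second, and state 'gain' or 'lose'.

The clock's period scales as T ∝ 1/√g, so T'/T = √(9.786/9.804) = 0.999082.
In 604800 s of true time the clock registers 604800/0.999082 = 605356.0 s, so it gains 556 s.

gain 556 s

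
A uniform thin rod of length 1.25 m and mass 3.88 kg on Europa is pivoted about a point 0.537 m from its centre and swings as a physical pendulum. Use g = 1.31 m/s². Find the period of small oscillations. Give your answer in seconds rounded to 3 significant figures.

4.85 s

For a physical pendulum T = 2π√(I/(mgd)), with d = 0.5370 m from pivot to centre of mass.
I_cm = mL²/12 = 3.88 × 1.25²/12 = 0.5052 kg·m²; I = I_cm + md² = 0.5052 + 3.88 × 0.5370² = 1.624 kg·m².
T = 2π√(1.624/(3.88 × 1.31 × 0.5370)) = 4.85 s.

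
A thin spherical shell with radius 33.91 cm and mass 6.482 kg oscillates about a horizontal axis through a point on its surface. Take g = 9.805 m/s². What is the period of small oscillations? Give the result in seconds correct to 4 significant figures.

I_cm = (2/3)mr² = 0.49690 kg·m². The pivot is at distance d = 0.3391 m from the centre of mass.
By the parallel-axis theorem, I = I_cm + md² = 0.49690 + 0.74536 = 1.2423 kg·m².
T = 2π√(I/(mgd)) = 2π√(1.2423/(6.482 × 9.805 × 0.3391)) = 1.508 s.

1.508 s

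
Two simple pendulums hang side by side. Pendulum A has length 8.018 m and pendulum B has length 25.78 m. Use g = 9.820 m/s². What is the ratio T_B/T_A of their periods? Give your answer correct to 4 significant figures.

T ∝ √L, so T_B/T_A = √(L_B/L_A) = √(25.78/8.018) = 1.793.

1.793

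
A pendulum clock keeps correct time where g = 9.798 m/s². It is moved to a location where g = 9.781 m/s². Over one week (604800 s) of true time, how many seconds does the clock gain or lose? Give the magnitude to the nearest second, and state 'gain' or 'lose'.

The clock's period scales as T ∝ 1/√g, so T'/T = √(9.798/9.781) = 1.00087.
In 604800 s of true time the clock registers 604800/1.00087 = 604275.1 s, so it loses 525 s.

lose 525 s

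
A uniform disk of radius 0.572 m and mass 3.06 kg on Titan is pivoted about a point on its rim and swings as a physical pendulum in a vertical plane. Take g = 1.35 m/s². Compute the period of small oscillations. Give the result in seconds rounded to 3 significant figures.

5.01 s

I_cm = ½mr² = 0.5006 kg·m². The pivot is at distance d = 0.572 m from the centre of mass.
By the parallel-axis theorem, I = I_cm + md² = 0.5006 + 1.001 = 1.502 kg·m².
T = 2π√(I/(mgd)) = 2π√(1.502/(3.06 × 1.35 × 0.572)) = 5.01 s.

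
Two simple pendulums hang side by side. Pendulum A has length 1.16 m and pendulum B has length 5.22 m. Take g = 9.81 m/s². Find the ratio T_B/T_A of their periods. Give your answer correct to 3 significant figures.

2.12

T ∝ √L, so T_B/T_A = √(L_B/L_A) = √(5.22/1.16) = 2.12.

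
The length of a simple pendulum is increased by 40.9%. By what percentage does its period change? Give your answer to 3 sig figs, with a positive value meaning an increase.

18.7%

T ∝ √L, so T'/T = √(1.409) = 1.187.
Percentage change in T = (1.187 − 1) × 100% = 18.7%.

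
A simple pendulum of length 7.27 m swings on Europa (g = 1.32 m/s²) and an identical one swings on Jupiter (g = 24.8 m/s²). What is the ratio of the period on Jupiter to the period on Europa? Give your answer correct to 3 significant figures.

0.231

T ∝ 1/√g, so T₂/T₁ = √(g₁/g₂) = √(1.32/24.8) = 0.231.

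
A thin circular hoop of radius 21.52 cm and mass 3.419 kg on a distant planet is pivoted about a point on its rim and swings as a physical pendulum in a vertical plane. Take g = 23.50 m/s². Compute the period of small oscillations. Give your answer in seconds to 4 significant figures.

I_cm = mr² = 0.15834 kg·m². The pivot is at distance d = 0.2152 m from the centre of mass.
By the parallel-axis theorem, I = I_cm + md² = 0.15834 + 0.15834 = 0.31667 kg·m².
T = 2π√(I/(mgd)) = 2π√(0.31667/(3.419 × 23.50 × 0.2152)) = 0.8503 s.

0.8503 s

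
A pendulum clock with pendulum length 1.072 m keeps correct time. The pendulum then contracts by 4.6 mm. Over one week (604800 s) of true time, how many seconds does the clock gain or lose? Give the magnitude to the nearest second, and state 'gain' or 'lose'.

T ∝ √L, so T'/T = √(1.06740/1.072) = 0.997852.
In 604800 s of true time the clock registers 604800/0.997852 = 606101.8 s, so it gains 1302 s.

gain 1302 s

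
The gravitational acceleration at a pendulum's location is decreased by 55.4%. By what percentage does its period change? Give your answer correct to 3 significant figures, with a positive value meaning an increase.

T ∝ 1/√g, so T'/T = 1/√(0.4460) = 1.497.
Percentage change in T = (1.497 − 1) × 100% = 49.7%.

49.7%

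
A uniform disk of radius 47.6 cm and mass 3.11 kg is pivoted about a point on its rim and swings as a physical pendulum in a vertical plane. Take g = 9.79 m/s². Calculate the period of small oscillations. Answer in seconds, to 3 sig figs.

I_cm = ½mr² = 0.3523 kg·m². The pivot is at distance d = 0.476 m from the centre of mass.
By the parallel-axis theorem, I = I_cm + md² = 0.3523 + 0.7047 = 1.057 kg·m².
T = 2π√(I/(mgd)) = 2π√(1.057/(3.11 × 9.79 × 0.476)) = 1.70 s.

1.70 s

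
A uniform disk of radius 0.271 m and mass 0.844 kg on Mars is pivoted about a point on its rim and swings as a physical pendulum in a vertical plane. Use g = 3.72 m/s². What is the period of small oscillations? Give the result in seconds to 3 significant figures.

2.08 s

I_cm = ½mr² = 0.03099 kg·m². The pivot is at distance d = 0.271 m from the centre of mass.
By the parallel-axis theorem, I = I_cm + md² = 0.03099 + 0.06198 = 0.09298 kg·m².
T = 2π√(I/(mgd)) = 2π√(0.09298/(0.844 × 3.72 × 0.271)) = 2.08 s.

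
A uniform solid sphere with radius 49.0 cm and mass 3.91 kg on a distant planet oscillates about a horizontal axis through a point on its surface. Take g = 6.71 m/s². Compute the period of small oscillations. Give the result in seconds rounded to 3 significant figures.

2.01 s

I_cm = (2/5)mr² = 0.3755 kg·m². The pivot is at distance d = 0.490 m from the centre of mass.
By the parallel-axis theorem, I = I_cm + md² = 0.3755 + 0.9388 = 1.314 kg·m².
T = 2π√(I/(mgd)) = 2π√(1.314/(3.91 × 6.71 × 0.490)) = 2.01 s.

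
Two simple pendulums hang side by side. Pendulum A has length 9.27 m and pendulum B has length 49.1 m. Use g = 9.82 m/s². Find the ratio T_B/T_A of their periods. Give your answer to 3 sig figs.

2.30

T ∝ √L, so T_B/T_A = √(L_B/L_A) = √(49.1/9.27) = 2.30.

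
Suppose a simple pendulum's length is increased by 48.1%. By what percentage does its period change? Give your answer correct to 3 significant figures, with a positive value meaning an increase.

T ∝ √L, so T'/T = √(1.481) = 1.217.
Percentage change in T = (1.217 − 1) × 100% = 21.7%.

21.7%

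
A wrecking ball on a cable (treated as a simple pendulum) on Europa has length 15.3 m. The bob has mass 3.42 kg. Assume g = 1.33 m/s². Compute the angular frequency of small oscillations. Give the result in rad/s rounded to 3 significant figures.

0.295 rad/s

ω = √(g/L) = √(1.33/15.3) = 0.295 rad/s.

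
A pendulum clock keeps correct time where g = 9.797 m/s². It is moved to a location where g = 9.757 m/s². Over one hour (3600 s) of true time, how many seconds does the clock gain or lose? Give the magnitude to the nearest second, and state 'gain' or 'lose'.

The clock's period scales as T ∝ 1/√g, so T'/T = √(9.797/9.757) = 1.00205.
In 3600 s of true time the clock registers 3600/1.00205 = 3592.6 s, so it loses 7 s.

lose 7 s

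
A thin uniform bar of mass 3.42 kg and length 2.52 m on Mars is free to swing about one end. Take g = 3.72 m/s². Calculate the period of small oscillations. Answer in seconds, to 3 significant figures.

4.22 s

For a physical pendulum T = 2π√(I/(mgd)), with d = 1.260 m from pivot to centre of mass.
I_cm = mL²/12 = 3.42 × 2.52²/12 = 1.810 kg·m²; I = I_cm + md² = 1.810 + 3.42 × 1.260² = 7.239 kg·m².
T = 2π√(7.239/(3.42 × 3.72 × 1.260)) = 4.22 s.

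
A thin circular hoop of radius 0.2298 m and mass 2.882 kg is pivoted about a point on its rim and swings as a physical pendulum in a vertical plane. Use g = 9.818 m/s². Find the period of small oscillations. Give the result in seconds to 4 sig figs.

1.359 s

I_cm = mr² = 0.15219 kg·m². The pivot is at distance d = 0.2298 m from the centre of mass.
By the parallel-axis theorem, I = I_cm + md² = 0.15219 + 0.15219 = 0.30439 kg·m².
T = 2π√(I/(mgd)) = 2π√(0.30439/(2.882 × 9.818 × 0.2298)) = 1.359 s.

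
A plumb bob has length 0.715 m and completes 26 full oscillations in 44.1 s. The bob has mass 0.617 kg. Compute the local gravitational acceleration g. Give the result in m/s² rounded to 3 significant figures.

T = 44.1/26 = 1.696 s.
From T = 2π√(L/g), g = 4π²L/T² = 4π² × 0.715/1.696² = 9.81 m/s².

9.81 m/s²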